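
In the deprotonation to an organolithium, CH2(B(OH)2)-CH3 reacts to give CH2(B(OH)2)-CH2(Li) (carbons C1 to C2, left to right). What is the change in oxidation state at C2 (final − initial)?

Before: C2 has 1 bond to C, 3 bonds to H → oxidation state -3.
After: C2 has 1 bond to C, 2 bonds to H, 1 bond to Li → oxidation state -3.
Δ = -3 − (-3) = 0, so no net redox change at C2.

0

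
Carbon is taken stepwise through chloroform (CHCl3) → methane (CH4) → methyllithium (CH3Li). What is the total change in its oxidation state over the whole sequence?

-6

Carbon oxidation states along the series — chloroform: +2, methane: -4, methyllithium: -4.
Net change = -4 − (+2) = -6.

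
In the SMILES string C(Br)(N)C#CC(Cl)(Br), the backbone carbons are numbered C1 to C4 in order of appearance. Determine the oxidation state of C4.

C4 has one bond to C (0), one bond to Cl (+1), one bond to H (-1), one bond to Br (+1).
Oxidation state = 0 + 1 − 1 + 1 = +1.

+1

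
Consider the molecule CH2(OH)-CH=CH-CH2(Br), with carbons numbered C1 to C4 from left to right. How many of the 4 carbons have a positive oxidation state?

0

Tallying each carbon's bonds:
C1: 1C, 2H, 1O → 0 − 2 + 1 = -1
C2: 3C, 1H → 0 − 1 = -1
C3: 3C, 1H → 0 − 1 = -1
C4: 1C, 2H, 1Br → 0 − 2 + 1 = -1
0 carbons meet the condition.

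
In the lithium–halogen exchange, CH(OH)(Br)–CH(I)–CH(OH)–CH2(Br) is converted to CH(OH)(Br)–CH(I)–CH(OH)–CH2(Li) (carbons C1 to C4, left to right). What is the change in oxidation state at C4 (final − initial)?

Before: C4 has 1 bond to C, 2 bonds to H, 1 bond to Br → oxidation state -1.
After: C4 has 1 bond to C, 2 bonds to H, 1 bond to Li → oxidation state -3.
Δ = -3 − (-1) = -2, so this is a reduction at C4.

-2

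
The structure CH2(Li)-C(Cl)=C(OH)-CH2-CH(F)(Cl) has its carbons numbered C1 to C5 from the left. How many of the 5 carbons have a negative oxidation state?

2

Tallying each carbon's bonds:
C1: 1C, 2H, 1Li → 0 − 2 − 1 = -3
C2: 3C, 1Cl → 0 + 1 = +1
C3: 3C, 1O → 0 + 1 = +1
C4: 2C, 2H → 0 − 2 = -2
C5: 1C, 1H, 1F, 1Cl → 0 − 1 + 1 + 1 = +1
2 carbons (C1, C4) meet the condition.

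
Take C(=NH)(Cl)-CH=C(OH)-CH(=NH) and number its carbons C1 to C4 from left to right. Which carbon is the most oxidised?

Bonds to more-electronegative neighbours contribute +1 each, bonds to H or metals contribute −1 each, and C–C bonds contribute 0. Tallying each carbon:
C1: 1C, 2N, 1Cl → 0 + 2 + 1 = +3
C2: 3C, 1H → 0 − 1 = -1
C3: 3C, 1O → 0 + 1 = +1
C4: 1C, 1H, 2N → 0 − 1 + 2 = +1
The most oxidised carbon is C1 at +3.

C1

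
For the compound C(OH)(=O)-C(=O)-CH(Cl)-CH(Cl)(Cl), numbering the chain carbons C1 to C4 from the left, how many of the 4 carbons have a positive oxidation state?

Each bond to a more electronegative atom (O, N, halogen) counts +1, each bond to a less electronegative atom (H, metal, B, Si) counts −1, and each C–C bond counts 0. Tallying each carbon:
C1: 1C, 3O → 0 + 3 = +3
C2: 2C, 2O → 0 + 2 = +2
C3: 2C, 1H, 1Cl → 0 − 1 + 1 = 0
C4: 1C, 1H, 2Cl → 0 − 1 + 2 = +1
3 carbons (C1, C2, C4) meet the condition.

3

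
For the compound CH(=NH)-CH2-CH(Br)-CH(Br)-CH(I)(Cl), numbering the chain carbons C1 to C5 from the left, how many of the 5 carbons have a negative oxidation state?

Bonds to more-electronegative neighbours contribute +1 each, bonds to H or metals contribute −1 each, and C–C bonds contribute 0. Tallying each carbon:
C1: 1C, 1H, 2N → 0 − 1 + 2 = +1
C2: 2C, 2H → 0 − 2 = -2
C3: 2C, 1H, 1Br → 0 − 1 + 1 = 0
C4: 2C, 1H, 1Br → 0 − 1 + 1 = 0
C5: 1C, 1H, 1Cl, 1I → 0 − 1 + 1 + 1 = +1
1 carbon (C2) meets the condition.

1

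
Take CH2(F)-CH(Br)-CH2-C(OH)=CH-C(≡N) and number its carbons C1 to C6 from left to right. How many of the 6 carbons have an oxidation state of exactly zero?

Tallying each carbon's bonds:
C1: 1C, 2H, 1F → 0 − 2 + 1 = -1
C2: 2C, 1H, 1Br → 0 − 1 + 1 = 0
C3: 2C, 2H → 0 − 2 = -2
C4: 3C, 1O → 0 + 1 = +1
C5: 3C, 1H → 0 − 1 = -1
C6: 1C, 3N → 0 + 3 = +3
1 carbon (C2) meets the condition.

1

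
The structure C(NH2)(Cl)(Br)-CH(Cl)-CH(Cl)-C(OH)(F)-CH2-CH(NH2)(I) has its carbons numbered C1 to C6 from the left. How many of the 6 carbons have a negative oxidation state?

Assign +1 per bond to O/N/halogen, −1 per bond to H or an electropositive element, and 0 per bond to carbon. Tallying each carbon:
C1: 1C, 1N, 1Cl, 1Br → 0 + 1 + 1 + 1 = +3
C2: 2C, 1H, 1Cl → 0 − 1 + 1 = 0
C3: 2C, 1H, 1Cl → 0 − 1 + 1 = 0
C4: 2C, 1O, 1F → 0 + 1 + 1 = +2
C5: 2C, 2H → 0 − 2 = -2
C6: 1C, 1H, 1N, 1I → 0 − 1 + 1 + 1 = +1
1 carbon (C5) meets the condition.

1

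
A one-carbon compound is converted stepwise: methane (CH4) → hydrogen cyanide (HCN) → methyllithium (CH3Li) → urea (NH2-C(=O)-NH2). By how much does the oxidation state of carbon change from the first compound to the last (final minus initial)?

+8

Carbon oxidation states along the series — methane: -4, hydrogen cyanide: +2, methyllithium: -4, urea: +4.
Net change = +4 − (-4) = +8.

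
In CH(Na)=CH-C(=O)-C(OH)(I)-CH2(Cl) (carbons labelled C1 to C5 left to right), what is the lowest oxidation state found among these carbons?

-2

Each bond to a more electronegative atom (O, N, halogen) counts +1, each bond to a less electronegative atom (H, metal, B, Si) counts −1, and each C–C bond counts 0. Tallying each carbon:
C1: 2C, 1H, 1Na → 0 − 1 − 1 = -2
C2: 3C, 1H → 0 − 1 = -1
C3: 2C, 2O → 0 + 2 = +2
C4: 2C, 1O, 1I → 0 + 1 + 1 = +2
C5: 1C, 2H, 1Cl → 0 − 2 + 1 = -1
The lowest value is -2.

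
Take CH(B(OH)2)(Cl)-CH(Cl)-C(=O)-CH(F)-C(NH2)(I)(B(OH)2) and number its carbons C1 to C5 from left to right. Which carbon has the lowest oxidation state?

C1

Count +1 for every bond to an atom more electronegative than carbon and −1 for every bond to one less electronegative; C–C bonds are 0. Tallying each carbon:
C1: 1C, 1H, 1Cl, 1B → 0 − 1 + 1 − 1 = -1
C2: 2C, 1H, 1Cl → 0 − 1 + 1 = 0
C3: 2C, 2O → 0 + 2 = +2
C4: 2C, 1H, 1F → 0 − 1 + 1 = 0
C5: 1C, 1N, 1I, 1B → 0 + 1 + 1 − 1 = +1
The most reduced carbon is C1 at -1.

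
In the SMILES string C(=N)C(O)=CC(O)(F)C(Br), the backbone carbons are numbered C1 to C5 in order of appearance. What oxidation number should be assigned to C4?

+2

C4 has one bond to C (0), one bond to C (0), one bond to O (+1), one bond to F (+1).
Oxidation state = 0 + 0 + 1 + 1 = +2.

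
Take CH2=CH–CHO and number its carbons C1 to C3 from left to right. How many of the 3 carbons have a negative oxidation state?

2

Bonds to more-electronegative neighbours contribute +1 each, bonds to H or metals contribute −1 each, and C–C bonds contribute 0. Tallying each carbon:
C1: 2C, 2H → 0 − 2 = -2
C2: 3C, 1H → 0 − 1 = -1
C3: 1C, 1H, 2O → 0 − 1 + 2 = +1
2 carbons (C1, C2) meet the condition.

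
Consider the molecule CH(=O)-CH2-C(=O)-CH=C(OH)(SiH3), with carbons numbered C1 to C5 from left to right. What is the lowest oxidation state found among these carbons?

Tallying each carbon's bonds:
C1: 1C, 1H, 2O → 0 − 1 + 2 = +1
C2: 2C, 2H → 0 − 2 = -2
C3: 2C, 2O → 0 + 2 = +2
C4: 3C, 1H → 0 − 1 = -1
C5: 2C, 1O, 1Si → 0 + 1 − 1 = 0
The lowest value is -2.

-2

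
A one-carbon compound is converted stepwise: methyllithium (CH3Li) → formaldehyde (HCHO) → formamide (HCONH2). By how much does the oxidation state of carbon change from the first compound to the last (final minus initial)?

+6

Carbon oxidation states along the series — methyllithium: -4, formaldehyde: 0, formamide: +2.
Net change = +2 − (-4) = +6.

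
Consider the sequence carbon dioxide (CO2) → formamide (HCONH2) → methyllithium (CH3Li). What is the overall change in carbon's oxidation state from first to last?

-8

Carbon oxidation states along the series — carbon dioxide: +4, formamide: +2, methyllithium: -4.
Net change = -4 − (+4) = -8.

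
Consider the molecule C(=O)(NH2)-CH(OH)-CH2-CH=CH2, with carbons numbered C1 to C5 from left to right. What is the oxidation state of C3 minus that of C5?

C3: 2C, 2H → 0 − 2 = -2
C5: 2C, 2H → 0 − 2 = -2
Difference: -2 − (-2) = 0.

0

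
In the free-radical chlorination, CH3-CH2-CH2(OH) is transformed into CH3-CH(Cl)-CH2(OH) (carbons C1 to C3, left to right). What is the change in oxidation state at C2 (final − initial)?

Before: C2 has 2 bonds to C, 2 bonds to H → oxidation state -2.
After: C2 has 2 bonds to C, 1 bond to H, 1 bond to Cl → oxidation state 0.
Δ = 0 − (-2) = +2, so this is an oxidation at C2.

+2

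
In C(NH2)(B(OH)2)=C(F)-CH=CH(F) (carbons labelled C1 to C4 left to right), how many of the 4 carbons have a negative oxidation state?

Each bond to a more electronegative atom (O, N, halogen) counts +1, each bond to a less electronegative atom (H, metal, B, Si) counts −1, and each C–C bond counts 0. Tallying each carbon:
C1: 2C, 1N, 1B → 0 + 1 − 1 = 0
C2: 3C, 1F → 0 + 1 = +1
C3: 3C, 1H → 0 − 1 = -1
C4: 2C, 1H, 1F → 0 − 1 + 1 = 0
1 carbon (C3) meets the condition.

1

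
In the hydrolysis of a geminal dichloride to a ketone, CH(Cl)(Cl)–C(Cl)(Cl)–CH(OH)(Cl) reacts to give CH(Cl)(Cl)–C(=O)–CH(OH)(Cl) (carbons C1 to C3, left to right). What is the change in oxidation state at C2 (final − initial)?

Before: C2 has 2 bonds to C, 2 bonds to Cl → oxidation state +2.
After: C2 has 2 bonds to C, 2 bonds to O → oxidation state +2.
Δ = +2 − (+2) = 0, so no net redox change at C2.

0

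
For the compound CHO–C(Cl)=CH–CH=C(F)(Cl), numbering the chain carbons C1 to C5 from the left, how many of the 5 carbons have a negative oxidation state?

Count +1 for every bond to an atom more electronegative than carbon and −1 for every bond to one less electronegative; C–C bonds are 0. Tallying each carbon:
C1: 1C, 1H, 2O → 0 − 1 + 2 = +1
C2: 3C, 1Cl → 0 + 1 = +1
C3: 3C, 1H → 0 − 1 = -1
C4: 3C, 1H → 0 − 1 = -1
C5: 2C, 1F, 1Cl → 0 + 1 + 1 = +2
2 carbons (C3, C4) meet the condition.

2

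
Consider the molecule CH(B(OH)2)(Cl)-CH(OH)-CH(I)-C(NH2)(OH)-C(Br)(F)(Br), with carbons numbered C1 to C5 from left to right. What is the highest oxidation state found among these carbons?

Tallying each carbon's bonds:
C1: 1C, 1H, 1Cl, 1B → 0 − 1 + 1 − 1 = -1
C2: 2C, 1H, 1O → 0 − 1 + 1 = 0
C3: 2C, 1H, 1I → 0 − 1 + 1 = 0
C4: 2C, 1O, 1N → 0 + 1 + 1 = +2
C5: 1C, 1F, 2Br → 0 + 1 + 2 = +3
The highest value is +3.

+3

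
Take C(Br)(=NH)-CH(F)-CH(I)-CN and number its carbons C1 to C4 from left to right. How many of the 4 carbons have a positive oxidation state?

2

Count +1 for every bond to an atom more electronegative than carbon and −1 for every bond to one less electronegative; C–C bonds are 0. Tallying each carbon:
C1: 1C, 2N, 1Br → 0 + 2 + 1 = +3
C2: 2C, 1H, 1F → 0 − 1 + 1 = 0
C3: 2C, 1H, 1I → 0 − 1 + 1 = 0
C4: 1C, 3N → 0 + 3 = +3
2 carbons (C1, C4) meet the condition.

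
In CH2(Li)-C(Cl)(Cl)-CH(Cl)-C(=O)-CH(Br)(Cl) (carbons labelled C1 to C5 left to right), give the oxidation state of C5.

+1

Count +1 for every bond to an atom more electronegative than carbon and −1 for every bond to one less electronegative; C–C bonds are 0.
C5 has one bond to C (0), one bond to Br (+1), one bond to H (-1), one bond to Cl (+1).
Oxidation state = 0 + 1 − 1 + 1 = +1.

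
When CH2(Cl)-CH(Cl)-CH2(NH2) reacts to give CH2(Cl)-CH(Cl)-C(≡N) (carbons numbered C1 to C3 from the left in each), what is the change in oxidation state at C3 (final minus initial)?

Before: C3 has 1 bond to C, 2 bonds to H, 1 bond to N → oxidation state -1.
After: C3 has 1 bond to C, 3 bonds to N → oxidation state +3.
Δ = +3 − (-1) = +4, so this is an oxidation at C3.

+4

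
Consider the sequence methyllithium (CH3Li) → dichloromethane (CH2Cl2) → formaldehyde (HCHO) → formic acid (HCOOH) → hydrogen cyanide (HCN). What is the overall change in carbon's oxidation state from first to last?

+6

Carbon oxidation states along the series — methyllithium: -4, dichloromethane: 0, formaldehyde: 0, formic acid: +2, hydrogen cyanide: +2.
Net change = +2 − (-4) = +6.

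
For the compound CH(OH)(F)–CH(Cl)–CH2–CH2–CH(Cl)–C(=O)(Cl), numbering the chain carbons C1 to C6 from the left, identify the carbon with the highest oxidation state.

Tallying each carbon's bonds:
C1: 1C, 1H, 1O, 1F → 0 − 1 + 1 + 1 = +1
C2: 2C, 1H, 1Cl → 0 − 1 + 1 = 0
C3: 2C, 2H → 0 − 2 = -2
C4: 2C, 2H → 0 − 2 = -2
C5: 2C, 1H, 1Cl → 0 − 1 + 1 = 0
C6: 1C, 2O, 1Cl → 0 + 2 + 1 = +3
The most oxidised carbon is C6 at +3.

C6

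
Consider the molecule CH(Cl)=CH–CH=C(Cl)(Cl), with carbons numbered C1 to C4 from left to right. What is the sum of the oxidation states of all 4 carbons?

Tallying each carbon's bonds:
C1: 2C, 1H, 1Cl → 0 − 1 + 1 = 0
C2: 3C, 1H → 0 − 1 = -1
C3: 3C, 1H → 0 − 1 = -1
C4: 2C, 2Cl → 0 + 2 = +2
Sum = 0 − 1 − 1 + 2 = 0.

0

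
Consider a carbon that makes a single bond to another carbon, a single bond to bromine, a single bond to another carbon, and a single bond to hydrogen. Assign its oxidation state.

0

The carbon has one bond to C (0), one bond to C (0), one bond to Br (+1), one bond to H (-1).
Oxidation state = 0 + 0 + 1 − 1 = 0.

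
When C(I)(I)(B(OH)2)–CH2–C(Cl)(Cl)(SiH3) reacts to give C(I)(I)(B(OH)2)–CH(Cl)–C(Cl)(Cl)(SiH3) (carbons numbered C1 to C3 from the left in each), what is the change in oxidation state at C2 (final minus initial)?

+2

Before: C2 has 2 bonds to C, 2 bonds to H → oxidation state -2.
After: C2 has 2 bonds to C, 1 bond to H, 1 bond to Cl → oxidation state 0.
Δ = 0 − (-2) = +2, so this is an oxidation at C2.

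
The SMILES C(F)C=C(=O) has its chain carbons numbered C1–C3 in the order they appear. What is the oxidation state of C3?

+2

Each bond to a more electronegative atom (O, N, halogen) counts +1, each bond to a less electronegative atom (H, metal, B, Si) counts −1, and each C–C bond counts 0.
C3 has a double bond to C (2×0 = 0), a double bond to O (2×+1 = +2).
Oxidation state = 0 + 2 = +2.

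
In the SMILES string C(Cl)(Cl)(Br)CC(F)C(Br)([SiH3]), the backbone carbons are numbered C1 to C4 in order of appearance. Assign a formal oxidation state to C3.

0

C3 has one bond to C (0), one bond to C (0), one bond to F (+1), one bond to H (-1).
Oxidation state = 0 + 0 + 1 − 1 = 0.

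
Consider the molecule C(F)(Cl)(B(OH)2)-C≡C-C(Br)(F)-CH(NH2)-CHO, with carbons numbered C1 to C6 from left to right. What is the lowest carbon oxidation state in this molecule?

Bonds to more-electronegative neighbours contribute +1 each, bonds to H or metals contribute −1 each, and C–C bonds contribute 0. Tallying each carbon:
C1: 1C, 1F, 1Cl, 1B → 0 + 1 + 1 − 1 = +1
C2: 4C → 0 = 0
C3: 4C → 0 = 0
C4: 2C, 1F, 1Br → 0 + 1 + 1 = +2
C5: 2C, 1H, 1N → 0 − 1 + 1 = 0
C6: 1C, 1H, 2O → 0 − 1 + 2 = +1
The lowest value is 0.

0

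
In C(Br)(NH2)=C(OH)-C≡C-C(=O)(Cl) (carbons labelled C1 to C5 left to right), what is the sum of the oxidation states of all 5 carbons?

+6

Assign +1 per bond to O/N/halogen, −1 per bond to H or an electropositive element, and 0 per bond to carbon. Tallying each carbon:
C1: 2C, 1N, 1Br → 0 + 1 + 1 = +2
C2: 3C, 1O → 0 + 1 = +1
C3: 4C → 0 = 0
C4: 4C → 0 = 0
C5: 1C, 2O, 1Cl → 0 + 2 + 1 = +3
Sum = +2 + 1 + 0 + 0 + 3 = +6.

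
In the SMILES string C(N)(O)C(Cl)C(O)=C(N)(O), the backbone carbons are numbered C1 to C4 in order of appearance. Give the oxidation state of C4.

+2

C4 has a double bond to C (2×0 = 0), one bond to N (+1), one bond to O (+1).
Oxidation state = 0 + 1 + 1 = +2.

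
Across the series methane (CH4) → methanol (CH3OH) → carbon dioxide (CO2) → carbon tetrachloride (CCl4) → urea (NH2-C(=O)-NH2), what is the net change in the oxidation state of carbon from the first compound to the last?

Carbon oxidation states along the series — methane: -4, methanol: -2, carbon dioxide: +4, carbon tetrachloride: +4, urea: +4.
Net change = +4 − (-4) = +8.

+8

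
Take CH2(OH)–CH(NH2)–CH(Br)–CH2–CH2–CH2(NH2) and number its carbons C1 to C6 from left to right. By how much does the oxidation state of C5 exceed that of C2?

-2

C5: 2C, 2H → 0 − 2 = -2
C2: 2C, 1H, 1N → 0 − 1 + 1 = 0
Difference: -2 − (0) = -2.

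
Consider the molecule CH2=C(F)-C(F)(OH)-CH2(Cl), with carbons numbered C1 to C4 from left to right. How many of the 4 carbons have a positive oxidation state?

2

Each bond to a more electronegative atom (O, N, halogen) counts +1, each bond to a less electronegative atom (H, metal, B, Si) counts −1, and each C–C bond counts 0. Tallying each carbon:
C1: 2C, 2H → 0 − 2 = -2
C2: 3C, 1F → 0 + 1 = +1
C3: 2C, 1O, 1F → 0 + 1 + 1 = +2
C4: 1C, 2H, 1Cl → 0 − 2 + 1 = -1
2 carbons (C2, C3) meet the condition.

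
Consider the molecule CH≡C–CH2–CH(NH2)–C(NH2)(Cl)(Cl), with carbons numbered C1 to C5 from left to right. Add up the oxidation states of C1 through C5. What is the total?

Tallying each carbon's bonds:
C1: 3C, 1H → 0 − 1 = -1
C2: 4C → 0 = 0
C3: 2C, 2H → 0 − 2 = -2
C4: 2C, 1H, 1N → 0 − 1 + 1 = 0
C5: 1C, 1N, 2Cl → 0 + 1 + 2 = +3
Sum = -1 + 0 − 2 + 0 + 3 = 0.

0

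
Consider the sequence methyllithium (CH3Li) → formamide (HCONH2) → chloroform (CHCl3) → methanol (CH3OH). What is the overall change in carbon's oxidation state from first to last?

+2

Carbon oxidation states along the series — methyllithium: -4, formamide: +2, chloroform: +2, methanol: -2.
Net change = -2 − (-4) = +2.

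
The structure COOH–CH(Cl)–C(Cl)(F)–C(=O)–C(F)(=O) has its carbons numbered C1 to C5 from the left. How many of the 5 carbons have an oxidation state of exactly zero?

1

Tallying each carbon's bonds:
C1: 1C, 3O → 0 + 3 = +3
C2: 2C, 1H, 1Cl → 0 − 1 + 1 = 0
C3: 2C, 1F, 1Cl → 0 + 1 + 1 = +2
C4: 2C, 2O → 0 + 2 = +2
C5: 1C, 2O, 1F → 0 + 2 + 1 = +3
1 carbon (C2) meets the condition.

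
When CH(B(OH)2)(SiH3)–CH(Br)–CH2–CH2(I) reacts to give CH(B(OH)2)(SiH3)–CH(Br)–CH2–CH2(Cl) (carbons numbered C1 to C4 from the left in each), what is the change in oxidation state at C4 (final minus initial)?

0

Before: C4 has 1 bond to C, 2 bonds to H, 1 bond to I → oxidation state -1.
After: C4 has 1 bond to C, 2 bonds to H, 1 bond to Cl → oxidation state -1.
Δ = -1 − (-1) = 0, so no net redox change at C4.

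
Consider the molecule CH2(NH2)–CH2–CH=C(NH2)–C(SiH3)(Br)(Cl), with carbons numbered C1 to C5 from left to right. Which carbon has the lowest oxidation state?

Tallying each carbon's bonds:
C1: 1C, 2H, 1N → 0 − 2 + 1 = -1
C2: 2C, 2H → 0 − 2 = -2
C3: 3C, 1H → 0 − 1 = -1
C4: 3C, 1N → 0 + 1 = +1
C5: 1C, 1Cl, 1Br, 1Si → 0 + 1 + 1 − 1 = +1
The most reduced carbon is C2 at -2.

C2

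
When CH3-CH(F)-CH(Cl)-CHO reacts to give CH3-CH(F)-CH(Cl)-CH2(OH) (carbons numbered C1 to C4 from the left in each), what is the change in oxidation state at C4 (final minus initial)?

Before: C4 has 1 bond to C, 1 bond to H, 2 bonds to O → oxidation state +1.
After: C4 has 1 bond to C, 2 bonds to H, 1 bond to O → oxidation state -1.
Δ = -1 − (+1) = -2, so this is a reduction at C4.

-2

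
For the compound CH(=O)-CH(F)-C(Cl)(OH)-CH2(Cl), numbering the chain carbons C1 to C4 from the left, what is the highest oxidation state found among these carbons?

Tallying each carbon's bonds:
C1: 1C, 1H, 2O → 0 − 1 + 2 = +1
C2: 2C, 1H, 1F → 0 − 1 + 1 = 0
C3: 2C, 1O, 1Cl → 0 + 1 + 1 = +2
C4: 1C, 2H, 1Cl → 0 − 2 + 1 = -1
The highest value is +2.

+2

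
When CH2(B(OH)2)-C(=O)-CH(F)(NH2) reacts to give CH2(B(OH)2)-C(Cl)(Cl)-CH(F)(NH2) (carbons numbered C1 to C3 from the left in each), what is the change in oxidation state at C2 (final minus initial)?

Before: C2 has 2 bonds to C, 2 bonds to O → oxidation state +2.
After: C2 has 2 bonds to C, 2 bonds to Cl → oxidation state +2.
Δ = +2 − (+2) = 0, so no net redox change at C2.

0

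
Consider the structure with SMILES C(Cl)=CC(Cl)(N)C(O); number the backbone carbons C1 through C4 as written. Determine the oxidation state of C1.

Bonds to more-electronegative neighbours contribute +1 each, bonds to H or metals contribute −1 each, and C–C bonds contribute 0.
C1 has a double bond to C (2×0 = 0), one bond to Cl (+1), one bond to H (-1).
Oxidation state = 0 + 1 − 1 = 0.

0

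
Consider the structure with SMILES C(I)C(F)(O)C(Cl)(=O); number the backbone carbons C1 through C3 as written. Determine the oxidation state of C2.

+2

C2 has one bond to C (0), one bond to C (0), one bond to F (+1), one bond to O (+1).
Oxidation state = 0 + 0 + 1 + 1 = +2.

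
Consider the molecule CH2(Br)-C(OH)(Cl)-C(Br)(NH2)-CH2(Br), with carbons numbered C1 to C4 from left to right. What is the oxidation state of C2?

C2 has one bond to C (0), one bond to C (0), one bond to O (+1), one bond to Cl (+1).
Oxidation state = 0 + 0 + 1 + 1 = +2.

+2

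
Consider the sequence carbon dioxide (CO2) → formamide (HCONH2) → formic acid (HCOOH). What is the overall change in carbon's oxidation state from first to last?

-2

Carbon oxidation states along the series — carbon dioxide: +4, formamide: +2, formic acid: +2.
Net change = +2 − (+4) = -2.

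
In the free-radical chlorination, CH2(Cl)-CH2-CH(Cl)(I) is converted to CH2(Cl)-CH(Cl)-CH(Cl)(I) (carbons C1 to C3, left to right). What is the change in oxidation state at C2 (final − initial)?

Before: C2 has 2 bonds to C, 2 bonds to H → oxidation state -2.
After: C2 has 2 bonds to C, 1 bond to H, 1 bond to Cl → oxidation state 0.
Δ = 0 − (-2) = +2, so this is an oxidation at C2.

+2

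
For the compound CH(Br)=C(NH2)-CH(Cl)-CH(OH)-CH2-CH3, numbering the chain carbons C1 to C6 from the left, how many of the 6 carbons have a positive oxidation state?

Tallying each carbon's bonds:
C1: 2C, 1H, 1Br → 0 − 1 + 1 = 0
C2: 3C, 1N → 0 + 1 = +1
C3: 2C, 1H, 1Cl → 0 − 1 + 1 = 0
C4: 2C, 1H, 1O → 0 − 1 + 1 = 0
C5: 2C, 2H → 0 − 2 = -2
C6: 1C, 3H → 0 − 3 = -3
1 carbon (C2) meets the condition.

1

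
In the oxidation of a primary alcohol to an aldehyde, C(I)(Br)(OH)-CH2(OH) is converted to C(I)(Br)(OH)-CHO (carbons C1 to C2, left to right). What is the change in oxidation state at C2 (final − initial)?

+2

Before: C2 has 1 bond to C, 2 bonds to H, 1 bond to O → oxidation state -1.
After: C2 has 1 bond to C, 1 bond to H, 2 bonds to O → oxidation state +1.
Δ = +1 − (-1) = +2, so this is an oxidation at C2.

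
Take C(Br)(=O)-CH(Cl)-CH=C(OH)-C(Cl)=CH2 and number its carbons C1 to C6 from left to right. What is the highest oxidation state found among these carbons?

+3

Count +1 for every bond to an atom more electronegative than carbon and −1 for every bond to one less electronegative; C–C bonds are 0. Tallying each carbon:
C1: 1C, 2O, 1Br → 0 + 2 + 1 = +3
C2: 2C, 1H, 1Cl → 0 − 1 + 1 = 0
C3: 3C, 1H → 0 − 1 = -1
C4: 3C, 1O → 0 + 1 = +1
C5: 3C, 1Cl → 0 + 1 = +1
C6: 2C, 2H → 0 − 2 = -2
The highest value is +3.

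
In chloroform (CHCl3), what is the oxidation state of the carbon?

Bonds to more-electronegative neighbours contribute +1 each, bonds to H or metals contribute −1 each, and C–C bonds contribute 0.
The carbon has one bond to H (-1), one bond to Cl (+1), one bond to Cl (+1), one bond to Cl (+1).
Oxidation state = -1 + 1 + 1 + 1 = +2.

+2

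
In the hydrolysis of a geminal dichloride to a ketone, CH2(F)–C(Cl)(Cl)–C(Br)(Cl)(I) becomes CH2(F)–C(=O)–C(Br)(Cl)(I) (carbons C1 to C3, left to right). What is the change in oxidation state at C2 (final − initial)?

Before: C2 has 2 bonds to C, 2 bonds to Cl → oxidation state +2.
After: C2 has 2 bonds to C, 2 bonds to O → oxidation state +2.
Δ = +2 − (+2) = 0, so no net redox change at C2.

0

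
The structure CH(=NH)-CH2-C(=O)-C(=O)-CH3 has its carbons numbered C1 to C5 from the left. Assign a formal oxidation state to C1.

+1

C1 has one bond to C (0), a double bond to N (2×+1 = +2), one bond to H (-1).
Oxidation state = 0 + 2 − 1 = +1.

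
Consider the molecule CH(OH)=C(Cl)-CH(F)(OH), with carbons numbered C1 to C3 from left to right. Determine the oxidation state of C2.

+1

Assign +1 per bond to O/N/halogen, −1 per bond to H or an electropositive element, and 0 per bond to carbon.
C2 has a double bond to C (2×0 = 0), one bond to C (0), one bond to Cl (+1).
Oxidation state = 0 + 0 + 1 = +1.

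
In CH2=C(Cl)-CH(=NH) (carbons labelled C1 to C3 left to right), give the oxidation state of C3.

+1

Count +1 for every bond to an atom more electronegative than carbon and −1 for every bond to one less electronegative; C–C bonds are 0.
C3 has one bond to C (0), a double bond to N (2×+1 = +2), one bond to H (-1).
Oxidation state = 0 + 2 − 1 = +1.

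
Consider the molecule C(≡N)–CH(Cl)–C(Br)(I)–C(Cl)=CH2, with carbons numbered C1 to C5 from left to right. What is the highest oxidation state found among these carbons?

+3

Each bond to a more electronegative atom (O, N, halogen) counts +1, each bond to a less electronegative atom (H, metal, B, Si) counts −1, and each C–C bond counts 0. Tallying each carbon:
C1: 1C, 3N → 0 + 3 = +3
C2: 2C, 1H, 1Cl → 0 − 1 + 1 = 0
C3: 2C, 1Br, 1I → 0 + 1 + 1 = +2
C4: 3C, 1Cl → 0 + 1 = +1
C5: 2C, 2H → 0 − 2 = -2
The highest value is +3.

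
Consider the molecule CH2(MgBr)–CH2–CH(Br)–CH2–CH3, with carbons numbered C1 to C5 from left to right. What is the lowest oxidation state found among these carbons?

Assign +1 per bond to O/N/halogen, −1 per bond to H or an electropositive element, and 0 per bond to carbon. Tallying each carbon:
C1: 1C, 2H, 1Mg → 0 − 2 − 1 = -3
C2: 2C, 2H → 0 − 2 = -2
C3: 2C, 1H, 1Br → 0 − 1 + 1 = 0
C4: 2C, 2H → 0 − 2 = -2
C5: 1C, 3H → 0 − 3 = -3
The lowest value is -3.

-3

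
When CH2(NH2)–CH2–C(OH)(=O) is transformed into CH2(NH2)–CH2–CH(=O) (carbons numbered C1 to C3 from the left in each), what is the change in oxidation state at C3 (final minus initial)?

Before: C3 has 1 bond to C, 3 bonds to O → oxidation state +3.
After: C3 has 1 bond to C, 1 bond to H, 2 bonds to O → oxidation state +1.
Δ = +1 − (+3) = -2, so this is a reduction at C3.

-2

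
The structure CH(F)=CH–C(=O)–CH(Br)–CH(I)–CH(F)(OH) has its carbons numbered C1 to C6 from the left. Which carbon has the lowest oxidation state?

Assign +1 per bond to O/N/halogen, −1 per bond to H or an electropositive element, and 0 per bond to carbon. Tallying each carbon:
C1: 2C, 1H, 1F → 0 − 1 + 1 = 0
C2: 3C, 1H → 0 − 1 = -1
C3: 2C, 2O → 0 + 2 = +2
C4: 2C, 1H, 1Br → 0 − 1 + 1 = 0
C5: 2C, 1H, 1I → 0 − 1 + 1 = 0
C6: 1C, 1H, 1O, 1F → 0 − 1 + 1 + 1 = +1
The most reduced carbon is C2 at -1.

C2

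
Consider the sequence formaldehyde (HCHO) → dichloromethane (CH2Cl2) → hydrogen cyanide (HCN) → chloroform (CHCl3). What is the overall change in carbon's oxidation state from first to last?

Carbon oxidation states along the series — formaldehyde: 0, dichloromethane: 0, hydrogen cyanide: +2, chloroform: +2.
Net change = +2 − (0) = +2.

+2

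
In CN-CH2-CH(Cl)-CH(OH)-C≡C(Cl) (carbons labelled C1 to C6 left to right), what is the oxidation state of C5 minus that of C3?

0

C5: 4C → 0 = 0
C3: 2C, 1H, 1Cl → 0 − 1 + 1 = 0
Difference: 0 − (0) = 0.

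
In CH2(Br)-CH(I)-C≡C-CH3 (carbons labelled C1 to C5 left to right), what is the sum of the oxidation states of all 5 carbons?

Tallying each carbon's bonds:
C1: 1C, 2H, 1Br → 0 − 2 + 1 = -1
C2: 2C, 1H, 1I → 0 − 1 + 1 = 0
C3: 4C → 0 = 0
C4: 4C → 0 = 0
C5: 1C, 3H → 0 − 3 = -3
Sum = -1 + 0 + 0 + 0 − 3 = -4.

-4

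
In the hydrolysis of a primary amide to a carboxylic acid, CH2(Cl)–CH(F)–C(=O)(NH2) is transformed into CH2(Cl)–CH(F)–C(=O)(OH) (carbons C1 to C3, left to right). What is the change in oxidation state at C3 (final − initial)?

Before: C3 has 1 bond to C, 2 bonds to O, 1 bond to N → oxidation state +3.
After: C3 has 1 bond to C, 3 bonds to O → oxidation state +3.
Δ = +3 − (+3) = 0, so no net redox change at C3.

0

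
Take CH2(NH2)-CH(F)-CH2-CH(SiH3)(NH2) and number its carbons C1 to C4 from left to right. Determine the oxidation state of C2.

0

C2 has one bond to C (0), one bond to C (0), one bond to F (+1), one bond to H (-1).
Oxidation state = 0 + 0 + 1 − 1 = 0.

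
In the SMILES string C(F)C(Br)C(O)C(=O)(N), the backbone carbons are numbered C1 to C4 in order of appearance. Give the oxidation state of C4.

+3

Assign +1 per bond to O/N/halogen, −1 per bond to H or an electropositive element, and 0 per bond to carbon.
C4 has one bond to C (0), a double bond to O (2×+1 = +2), one bond to N (+1).
Oxidation state = 0 + 2 + 1 = +3.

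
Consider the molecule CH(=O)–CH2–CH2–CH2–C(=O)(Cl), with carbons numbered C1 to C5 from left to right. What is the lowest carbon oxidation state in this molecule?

-2

Assign +1 per bond to O/N/halogen, −1 per bond to H or an electropositive element, and 0 per bond to carbon. Tallying each carbon:
C1: 1C, 1H, 2O → 0 − 1 + 2 = +1
C2: 2C, 2H → 0 − 2 = -2
C3: 2C, 2H → 0 − 2 = -2
C4: 2C, 2H → 0 − 2 = -2
C5: 1C, 2O, 1Cl → 0 + 2 + 1 = +3
The lowest value is -2.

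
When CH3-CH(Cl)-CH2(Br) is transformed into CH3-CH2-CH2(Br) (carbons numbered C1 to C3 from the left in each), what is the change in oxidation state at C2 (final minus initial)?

Before: C2 has 2 bonds to C, 1 bond to H, 1 bond to Cl → oxidation state 0.
After: C2 has 2 bonds to C, 2 bonds to H → oxidation state -2.
Δ = -2 − (0) = -2, so this is a reduction at C2.

-2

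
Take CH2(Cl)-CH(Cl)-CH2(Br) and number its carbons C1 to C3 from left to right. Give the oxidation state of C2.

0

Each bond to a more electronegative atom (O, N, halogen) counts +1, each bond to a less electronegative atom (H, metal, B, Si) counts −1, and each C–C bond counts 0.
C2 has one bond to C (0), one bond to C (0), one bond to Cl (+1), one bond to H (-1).
Oxidation state = 0 + 0 + 1 − 1 = 0.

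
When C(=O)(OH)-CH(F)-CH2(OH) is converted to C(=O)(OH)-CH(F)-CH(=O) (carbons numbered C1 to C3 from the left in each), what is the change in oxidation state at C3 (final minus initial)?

Before: C3 has 1 bond to C, 2 bonds to H, 1 bond to O → oxidation state -1.
After: C3 has 1 bond to C, 1 bond to H, 2 bonds to O → oxidation state +1.
Δ = +1 − (-1) = +2, so this is an oxidation at C3.

+2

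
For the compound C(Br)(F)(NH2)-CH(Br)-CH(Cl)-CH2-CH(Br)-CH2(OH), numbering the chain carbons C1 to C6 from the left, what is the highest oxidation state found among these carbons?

Assign +1 per bond to O/N/halogen, −1 per bond to H or an electropositive element, and 0 per bond to carbon. Tallying each carbon:
C1: 1C, 1N, 1F, 1Br → 0 + 1 + 1 + 1 = +3
C2: 2C, 1H, 1Br → 0 − 1 + 1 = 0
C3: 2C, 1H, 1Cl → 0 − 1 + 1 = 0
C4: 2C, 2H → 0 − 2 = -2
C5: 2C, 1H, 1Br → 0 − 1 + 1 = 0
C6: 1C, 2H, 1O → 0 − 2 + 1 = -1
The highest value is +3.

+3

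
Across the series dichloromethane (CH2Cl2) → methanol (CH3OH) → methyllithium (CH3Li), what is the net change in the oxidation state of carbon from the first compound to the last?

Carbon oxidation states along the series — dichloromethane: 0, methanol: -2, methyllithium: -4.
Net change = -4 − (0) = -4.

-4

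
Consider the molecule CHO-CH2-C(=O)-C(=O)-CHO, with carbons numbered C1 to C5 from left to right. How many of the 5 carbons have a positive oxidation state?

Bonds to more-electronegative neighbours contribute +1 each, bonds to H or metals contribute −1 each, and C–C bonds contribute 0. Tallying each carbon:
C1: 1C, 1H, 2O → 0 − 1 + 2 = +1
C2: 2C, 2H → 0 − 2 = -2
C3: 2C, 2O → 0 + 2 = +2
C4: 2C, 2O → 0 + 2 = +2
C5: 1C, 1H, 2O → 0 − 1 + 2 = +1
4 carbons (C1, C3, C4, C5) meet the condition.

4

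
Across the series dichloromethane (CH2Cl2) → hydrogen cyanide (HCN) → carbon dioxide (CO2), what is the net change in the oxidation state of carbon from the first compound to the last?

Carbon oxidation states along the series — dichloromethane: 0, hydrogen cyanide: +2, carbon dioxide: +4.
Net change = +4 − (0) = +4.

+4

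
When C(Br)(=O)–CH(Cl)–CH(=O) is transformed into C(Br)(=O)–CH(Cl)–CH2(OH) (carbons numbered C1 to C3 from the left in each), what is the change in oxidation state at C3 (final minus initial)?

-2

Before: C3 has 1 bond to C, 1 bond to H, 2 bonds to O → oxidation state +1.
After: C3 has 1 bond to C, 2 bonds to H, 1 bond to O → oxidation state -1.
Δ = -1 − (+1) = -2, so this is a reduction at C3.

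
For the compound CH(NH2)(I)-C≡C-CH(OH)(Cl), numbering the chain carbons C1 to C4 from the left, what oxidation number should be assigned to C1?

+1

Bonds to more-electronegative neighbours contribute +1 each, bonds to H or metals contribute −1 each, and C–C bonds contribute 0.
C1 has one bond to C (0), one bond to N (+1), one bond to I (+1), one bond to H (-1).
Oxidation state = 0 + 1 + 1 − 1 = +1.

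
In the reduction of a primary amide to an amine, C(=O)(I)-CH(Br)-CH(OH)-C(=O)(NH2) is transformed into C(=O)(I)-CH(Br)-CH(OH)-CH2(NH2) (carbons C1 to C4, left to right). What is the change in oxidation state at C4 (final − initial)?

-4

Before: C4 has 1 bond to C, 2 bonds to O, 1 bond to N → oxidation state +3.
After: C4 has 1 bond to C, 2 bonds to H, 1 bond to N → oxidation state -1.
Δ = -1 − (+3) = -4, so this is a reduction at C4.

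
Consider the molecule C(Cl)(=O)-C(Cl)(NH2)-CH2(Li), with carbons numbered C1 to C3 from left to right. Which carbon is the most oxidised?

C1

Bonds to more-electronegative neighbours contribute +1 each, bonds to H or metals contribute −1 each, and C–C bonds contribute 0. Tallying each carbon:
C1: 1C, 2O, 1Cl → 0 + 2 + 1 = +3
C2: 2C, 1N, 1Cl → 0 + 1 + 1 = +2
C3: 1C, 2H, 1Li → 0 − 2 − 1 = -3
The most oxidised carbon is C1 at +3.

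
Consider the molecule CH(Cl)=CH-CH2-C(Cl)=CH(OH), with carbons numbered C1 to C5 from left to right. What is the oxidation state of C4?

+1

C4 has one bond to C (0), a double bond to C (2×0 = 0), one bond to Cl (+1).
Oxidation state = 0 + 0 + 1 = +1.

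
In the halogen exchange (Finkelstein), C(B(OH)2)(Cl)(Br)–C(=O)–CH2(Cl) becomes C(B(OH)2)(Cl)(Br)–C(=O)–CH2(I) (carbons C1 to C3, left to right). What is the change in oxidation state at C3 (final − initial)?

0

Before: C3 has 1 bond to C, 2 bonds to H, 1 bond to Cl → oxidation state -1.
After: C3 has 1 bond to C, 2 bonds to H, 1 bond to I → oxidation state -1.
Δ = -1 − (-1) = 0, so no net redox change at C3.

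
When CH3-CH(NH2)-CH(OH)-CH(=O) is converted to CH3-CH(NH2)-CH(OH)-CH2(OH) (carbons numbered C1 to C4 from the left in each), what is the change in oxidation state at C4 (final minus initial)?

-2

Before: C4 has 1 bond to C, 1 bond to H, 2 bonds to O → oxidation state +1.
After: C4 has 1 bond to C, 2 bonds to H, 1 bond to O → oxidation state -1.
Δ = -1 − (+1) = -2, so this is a reduction at C4.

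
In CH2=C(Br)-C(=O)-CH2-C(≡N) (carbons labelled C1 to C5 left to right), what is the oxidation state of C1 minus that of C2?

-3

C1: 2C, 2H → 0 − 2 = -2
C2: 3C, 1Br → 0 + 1 = +1
Difference: -2 − (+1) = -3.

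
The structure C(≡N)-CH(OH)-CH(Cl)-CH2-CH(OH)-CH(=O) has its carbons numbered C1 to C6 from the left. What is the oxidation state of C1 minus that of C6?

+2

C1: 1C, 3N → 0 + 3 = +3
C6: 1C, 1H, 2O → 0 − 1 + 2 = +1
Difference: +3 − (+1) = +2.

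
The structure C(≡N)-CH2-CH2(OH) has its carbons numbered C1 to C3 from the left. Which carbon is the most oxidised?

C1

Count +1 for every bond to an atom more electronegative than carbon and −1 for every bond to one less electronegative; C–C bonds are 0. Tallying each carbon:
C1: 1C, 3N → 0 + 3 = +3
C2: 2C, 2H → 0 − 2 = -2
C3: 1C, 2H, 1O → 0 − 2 + 1 = -1
The most oxidised carbon is C1 at +3.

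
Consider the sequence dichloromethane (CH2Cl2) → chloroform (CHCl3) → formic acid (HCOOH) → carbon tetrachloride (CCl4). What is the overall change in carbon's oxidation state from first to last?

+4

Carbon oxidation states along the series — dichloromethane: 0, chloroform: +2, formic acid: +2, carbon tetrachloride: +4.
Net change = +4 − (0) = +4.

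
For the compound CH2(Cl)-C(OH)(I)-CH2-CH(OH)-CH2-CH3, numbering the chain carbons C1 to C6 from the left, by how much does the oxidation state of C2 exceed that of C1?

C2: 2C, 1O, 1I → 0 + 1 + 1 = +2
C1: 1C, 2H, 1Cl → 0 − 2 + 1 = -1
Difference: +2 − (-1) = +3.

+3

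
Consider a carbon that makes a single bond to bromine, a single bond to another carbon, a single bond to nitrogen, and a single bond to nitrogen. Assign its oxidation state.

+3

Each bond to a more electronegative atom (O, N, halogen) counts +1, each bond to a less electronegative atom (H, metal, B, Si) counts −1, and each C–C bond counts 0.
The carbon has one bond to C (0), one bond to N (+1), one bond to N (+1), one bond to Br (+1).
Oxidation state = 0 + 1 + 1 + 1 = +3.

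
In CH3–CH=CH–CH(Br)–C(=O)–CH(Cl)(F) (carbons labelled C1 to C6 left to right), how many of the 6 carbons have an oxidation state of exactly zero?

Tallying each carbon's bonds:
C1: 1C, 3H → 0 − 3 = -3
C2: 3C, 1H → 0 − 1 = -1
C3: 3C, 1H → 0 − 1 = -1
C4: 2C, 1H, 1Br → 0 − 1 + 1 = 0
C5: 2C, 2O → 0 + 2 = +2
C6: 1C, 1H, 1F, 1Cl → 0 − 1 + 1 + 1 = +1
1 carbon (C4) meets the condition.

1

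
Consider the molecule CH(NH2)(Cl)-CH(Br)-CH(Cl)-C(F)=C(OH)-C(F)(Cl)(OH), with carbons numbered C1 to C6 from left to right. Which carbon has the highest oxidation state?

C6

Tallying each carbon's bonds:
C1: 1C, 1H, 1N, 1Cl → 0 − 1 + 1 + 1 = +1
C2: 2C, 1H, 1Br → 0 − 1 + 1 = 0
C3: 2C, 1H, 1Cl → 0 − 1 + 1 = 0
C4: 3C, 1F → 0 + 1 = +1
C5: 3C, 1O → 0 + 1 = +1
C6: 1C, 1O, 1F, 1Cl → 0 + 1 + 1 + 1 = +3
The most oxidised carbon is C6 at +3.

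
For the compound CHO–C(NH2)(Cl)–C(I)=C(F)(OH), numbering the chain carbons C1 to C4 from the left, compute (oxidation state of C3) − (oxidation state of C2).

-1

C3: 3C, 1I → 0 + 1 = +1
C2: 2C, 1N, 1Cl → 0 + 1 + 1 = +2
Difference: +1 − (+2) = -1.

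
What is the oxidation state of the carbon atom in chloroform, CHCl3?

+2

Bonds to more-electronegative neighbours contribute +1 each, bonds to H or metals contribute −1 each, and C–C bonds contribute 0.
The carbon has one bond to H (-1), one bond to Cl (+1), one bond to Cl (+1), one bond to Cl (+1).
Oxidation state = -1 + 1 + 1 + 1 = +2.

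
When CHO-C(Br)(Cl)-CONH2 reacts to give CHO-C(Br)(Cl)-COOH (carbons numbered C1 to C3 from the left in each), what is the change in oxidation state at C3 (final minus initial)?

0

Before: C3 has 1 bond to C, 2 bonds to O, 1 bond to N → oxidation state +3.
After: C3 has 1 bond to C, 3 bonds to O → oxidation state +3.
Δ = +3 − (+3) = 0, so no net redox change at C3.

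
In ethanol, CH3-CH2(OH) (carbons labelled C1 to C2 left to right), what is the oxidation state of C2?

Assign +1 per bond to O/N/halogen, −1 per bond to H or an electropositive element, and 0 per bond to carbon.
C2 has one bond to H (-1), one bond to H (-1), one bond to O (+1), one bond to C (0).
Oxidation state = -1 − 1 + 1 + 0 = -1.

-1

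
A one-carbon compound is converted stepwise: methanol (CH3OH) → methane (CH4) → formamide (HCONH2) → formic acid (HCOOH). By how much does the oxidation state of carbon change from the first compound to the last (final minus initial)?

+4

Carbon oxidation states along the series — methanol: -2, methane: -4, formamide: +2, formic acid: +2.
Net change = +2 − (-2) = +4.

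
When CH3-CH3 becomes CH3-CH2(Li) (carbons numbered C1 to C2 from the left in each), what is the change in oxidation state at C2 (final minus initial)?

Before: C2 has 1 bond to C, 3 bonds to H → oxidation state -3.
After: C2 has 1 bond to C, 2 bonds to H, 1 bond to Li → oxidation state -3.
Δ = -3 − (-3) = 0, so no net redox change at C2.

0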